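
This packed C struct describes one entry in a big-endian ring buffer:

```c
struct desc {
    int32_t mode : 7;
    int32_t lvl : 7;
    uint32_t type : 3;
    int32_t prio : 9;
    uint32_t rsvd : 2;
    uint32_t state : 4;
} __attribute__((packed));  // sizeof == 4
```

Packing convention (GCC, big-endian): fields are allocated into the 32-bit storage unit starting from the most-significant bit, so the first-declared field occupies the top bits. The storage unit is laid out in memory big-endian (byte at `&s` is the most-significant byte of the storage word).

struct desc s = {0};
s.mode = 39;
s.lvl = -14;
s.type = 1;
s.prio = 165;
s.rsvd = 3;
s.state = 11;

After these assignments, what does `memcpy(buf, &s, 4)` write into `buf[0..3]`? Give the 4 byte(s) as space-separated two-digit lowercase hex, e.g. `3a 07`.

[25+:7] mode=39 & 0x7f = 0x27; word=0x4e000000
[18+:7] lvl=-14 & 0x7f = 0x72; word=0x4fc80000
[15+:3] type=1 & 0x7 = 0x1; word=0x4fc88000
[6+:9] prio=165 & 0x1ff = 0xa5; word=0x4fc8a940
[4+:2] rsvd=3 & 0x3 = 0x3; word=0x4fc8a970
[0+:4] state=11 & 0xf = 0xb; word=0x4fc8a97b
word = 0x4fc8a97b → big-endian bytes:
  [0]=0x4f  [1]=0xc8  [2]=0xa9  [3]=0x7b

4f c8 a9 7b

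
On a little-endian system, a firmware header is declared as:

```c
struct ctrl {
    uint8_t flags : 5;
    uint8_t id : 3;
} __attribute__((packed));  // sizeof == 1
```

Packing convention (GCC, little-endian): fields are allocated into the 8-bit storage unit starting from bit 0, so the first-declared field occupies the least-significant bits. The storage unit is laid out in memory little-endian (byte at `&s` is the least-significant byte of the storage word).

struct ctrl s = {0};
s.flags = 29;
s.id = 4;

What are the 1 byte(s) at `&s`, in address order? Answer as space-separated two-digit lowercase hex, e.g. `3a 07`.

flags (5b) val=29 bits=0x1d at bit 0: 0x1d
id (3b) val=4 bits=0x4 at bit 5: 0x9d
word = 0x9d → little-endian bytes:
  [0]=0x9d

9d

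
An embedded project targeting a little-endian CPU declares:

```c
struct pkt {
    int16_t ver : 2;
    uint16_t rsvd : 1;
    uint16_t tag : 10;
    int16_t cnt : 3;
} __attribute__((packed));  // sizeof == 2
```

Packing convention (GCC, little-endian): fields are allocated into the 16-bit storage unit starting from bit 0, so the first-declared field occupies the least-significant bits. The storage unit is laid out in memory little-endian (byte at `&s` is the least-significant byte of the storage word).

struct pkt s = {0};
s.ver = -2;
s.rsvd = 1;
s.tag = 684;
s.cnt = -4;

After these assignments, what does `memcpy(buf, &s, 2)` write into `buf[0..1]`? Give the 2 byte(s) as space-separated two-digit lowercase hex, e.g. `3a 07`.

[0+:2] ver=-2 & 0x3 = 0x2; word=0x0002
[2+:1] rsvd=1 & 0x1 = 0x1; word=0x0006
[3+:10] tag=684 & 0x3ff = 0x2ac; word=0x1566
[13+:3] cnt=-4 & 0x7 = 0x4; word=0x9566
word = 0x9566 → little-endian bytes:
  [0]=0x66  [1]=0x95

66 95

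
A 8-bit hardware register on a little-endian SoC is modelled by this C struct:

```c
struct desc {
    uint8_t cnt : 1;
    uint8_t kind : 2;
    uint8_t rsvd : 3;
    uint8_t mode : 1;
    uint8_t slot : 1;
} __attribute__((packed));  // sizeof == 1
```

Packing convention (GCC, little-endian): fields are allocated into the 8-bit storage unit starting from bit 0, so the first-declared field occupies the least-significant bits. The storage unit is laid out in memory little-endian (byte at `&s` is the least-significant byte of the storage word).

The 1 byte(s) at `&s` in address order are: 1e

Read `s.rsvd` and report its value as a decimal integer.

[0]=0x1e (little-endian) → word 0x1e
cnt:1 @ bit 0 → (0x1e>>0)&0x1 = 0x0
kind:2 @ bit 1 → (0x1e>>1)&0x3 = 0x3
rsvd:3 @ bit 3 → (0x1e>>3)&0x7 = 0x3  ←
mode:1 @ bit 6 → (0x1e>>6)&0x1 = 0x0
slot:1 @ bit 7 → (0x1e>>7)&0x1 = 0x0

3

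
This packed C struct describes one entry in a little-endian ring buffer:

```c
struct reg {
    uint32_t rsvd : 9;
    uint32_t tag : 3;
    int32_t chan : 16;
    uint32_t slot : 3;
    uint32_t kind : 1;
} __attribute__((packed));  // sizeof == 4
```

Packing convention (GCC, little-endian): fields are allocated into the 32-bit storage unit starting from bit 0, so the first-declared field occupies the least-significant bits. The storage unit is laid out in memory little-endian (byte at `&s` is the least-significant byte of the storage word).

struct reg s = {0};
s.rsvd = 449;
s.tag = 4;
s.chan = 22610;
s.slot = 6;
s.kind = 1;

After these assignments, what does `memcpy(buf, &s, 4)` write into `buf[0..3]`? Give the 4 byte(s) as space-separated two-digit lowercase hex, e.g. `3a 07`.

c1 29 85 e5

rsvd (9b) val=449 bits=0x1c1 at bit 0: 0x000001c1
tag (3b) val=4 bits=0x4 at bit 9: 0x000009c1
chan (16b) val=22610 bits=0x5852 at bit 12: 0x058529c1
slot (3b) val=6 bits=0x6 at bit 28: 0x658529c1
kind (1b) val=1 bits=0x1 at bit 31: 0xe58529c1
word = 0xe58529c1 → little-endian bytes:
  [0]=0xc1  [1]=0x29  [2]=0x85  [3]=0xe5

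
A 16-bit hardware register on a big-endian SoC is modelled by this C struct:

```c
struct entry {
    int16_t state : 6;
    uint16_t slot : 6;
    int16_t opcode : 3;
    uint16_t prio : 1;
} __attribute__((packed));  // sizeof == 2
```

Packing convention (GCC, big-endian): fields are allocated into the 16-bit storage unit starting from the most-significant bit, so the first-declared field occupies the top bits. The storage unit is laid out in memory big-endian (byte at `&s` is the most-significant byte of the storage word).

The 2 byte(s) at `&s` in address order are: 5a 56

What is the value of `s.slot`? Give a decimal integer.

37

[0]=0x5a [1]=0x56 (big-endian) → word 0x5a56
state:6 @ bit 10 → (0x5a56>>10)&0x3f = 0x16
slot:6 @ bit 4 → (0x5a56>>4)&0x3f = 0x25  ←
opcode:3 @ bit 1 → (0x5a56>>1)&0x7 = 0x3
prio:1 @ bit 0 → (0x5a56>>0)&0x1 = 0x0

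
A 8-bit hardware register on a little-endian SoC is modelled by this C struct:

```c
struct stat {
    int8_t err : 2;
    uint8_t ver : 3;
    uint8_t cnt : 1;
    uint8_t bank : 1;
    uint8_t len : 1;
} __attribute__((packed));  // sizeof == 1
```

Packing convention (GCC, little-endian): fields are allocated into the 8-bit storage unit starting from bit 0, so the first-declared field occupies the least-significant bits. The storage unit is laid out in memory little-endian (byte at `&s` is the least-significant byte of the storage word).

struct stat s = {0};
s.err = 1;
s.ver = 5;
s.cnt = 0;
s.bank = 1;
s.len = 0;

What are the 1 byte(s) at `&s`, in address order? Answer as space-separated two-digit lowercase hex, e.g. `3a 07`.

[0+:2] err=1 & 0x3 = 0x1; word=0x01
[2+:3] ver=5 & 0x7 = 0x5; word=0x15
[5+:1] cnt=0 & 0x1 = 0x0; word=0x15
[6+:1] bank=1 & 0x1 = 0x1; word=0x55
[7+:1] len=0 & 0x1 = 0x0; word=0x55
word = 0x55 → little-endian bytes:
  [0]=0x55

55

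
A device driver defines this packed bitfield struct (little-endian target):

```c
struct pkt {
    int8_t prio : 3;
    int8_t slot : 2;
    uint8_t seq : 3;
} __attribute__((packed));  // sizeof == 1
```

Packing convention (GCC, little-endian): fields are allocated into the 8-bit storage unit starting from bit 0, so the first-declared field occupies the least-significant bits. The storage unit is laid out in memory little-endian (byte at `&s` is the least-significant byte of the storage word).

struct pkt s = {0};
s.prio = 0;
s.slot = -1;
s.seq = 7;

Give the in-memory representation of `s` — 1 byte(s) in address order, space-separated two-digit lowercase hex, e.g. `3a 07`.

prio:3 = 0 → 0x0 << 0 → word 0x00
slot:2 = -1 → 0x3 << 3 → word 0x18
seq:3 = 7 → 0x7 << 5 → word 0xf8
word = 0xf8 → little-endian bytes:
  [0]=0xf8

f8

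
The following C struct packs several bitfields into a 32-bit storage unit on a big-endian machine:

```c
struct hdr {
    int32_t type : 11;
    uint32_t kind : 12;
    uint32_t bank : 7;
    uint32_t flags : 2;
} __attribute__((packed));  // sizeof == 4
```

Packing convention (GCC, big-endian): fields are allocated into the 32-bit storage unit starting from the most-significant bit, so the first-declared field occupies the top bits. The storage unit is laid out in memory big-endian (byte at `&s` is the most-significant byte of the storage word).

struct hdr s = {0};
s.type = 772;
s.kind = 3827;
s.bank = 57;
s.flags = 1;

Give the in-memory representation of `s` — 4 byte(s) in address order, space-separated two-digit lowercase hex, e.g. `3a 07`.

type (11b) val=772 bits=0x304 at bit 21: 0x60800000
kind (12b) val=3827 bits=0xef3 at bit 9: 0x609de600
bank (7b) val=57 bits=0x39 at bit 2: 0x609de6e4
flags (2b) val=1 bits=0x1 at bit 0: 0x609de6e5
word = 0x609de6e5 → big-endian bytes:
  [0]=0x60  [1]=0x9d  [2]=0xe6  [3]=0xe5

60 9d e6 e5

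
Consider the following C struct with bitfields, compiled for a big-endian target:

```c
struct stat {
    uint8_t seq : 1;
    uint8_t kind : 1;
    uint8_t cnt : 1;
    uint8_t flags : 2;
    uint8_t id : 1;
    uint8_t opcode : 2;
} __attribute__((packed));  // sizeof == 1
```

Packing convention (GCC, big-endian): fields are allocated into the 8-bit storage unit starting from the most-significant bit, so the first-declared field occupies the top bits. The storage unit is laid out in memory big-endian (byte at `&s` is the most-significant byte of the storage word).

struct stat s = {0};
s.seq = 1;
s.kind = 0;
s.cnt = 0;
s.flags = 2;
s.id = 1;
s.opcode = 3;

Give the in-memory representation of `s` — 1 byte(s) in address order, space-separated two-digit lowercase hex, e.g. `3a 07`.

[7+:1] seq=1 & 0x1 = 0x1; word=0x80
[6+:1] kind=0 & 0x1 = 0x0; word=0x80
[5+:1] cnt=0 & 0x1 = 0x0; word=0x80
[3+:2] flags=2 & 0x3 = 0x2; word=0x90
[2+:1] id=1 & 0x1 = 0x1; word=0x94
[0+:2] opcode=3 & 0x3 = 0x3; word=0x97
word = 0x97 → big-endian bytes:
  [0]=0x97

97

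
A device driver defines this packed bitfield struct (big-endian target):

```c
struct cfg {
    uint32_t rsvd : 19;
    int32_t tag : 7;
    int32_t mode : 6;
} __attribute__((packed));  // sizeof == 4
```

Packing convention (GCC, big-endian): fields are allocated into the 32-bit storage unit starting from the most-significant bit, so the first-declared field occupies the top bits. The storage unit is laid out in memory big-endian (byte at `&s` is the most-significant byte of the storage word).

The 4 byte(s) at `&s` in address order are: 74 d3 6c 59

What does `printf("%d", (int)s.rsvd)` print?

239259

[0]=0x74 [1]=0xd3 [2]=0x6c [3]=0x59 (big-endian) → word 0x74d36c59
rsvd:19 @ bit 13 → (0x74d36c59>>13)&0x7ffff = 0x3a69b  ←
tag:7 @ bit 6 → (0x74d36c59>>6)&0x7f = 0x31
mode:6 @ bit 0 → (0x74d36c59>>0)&0x3f = 0x19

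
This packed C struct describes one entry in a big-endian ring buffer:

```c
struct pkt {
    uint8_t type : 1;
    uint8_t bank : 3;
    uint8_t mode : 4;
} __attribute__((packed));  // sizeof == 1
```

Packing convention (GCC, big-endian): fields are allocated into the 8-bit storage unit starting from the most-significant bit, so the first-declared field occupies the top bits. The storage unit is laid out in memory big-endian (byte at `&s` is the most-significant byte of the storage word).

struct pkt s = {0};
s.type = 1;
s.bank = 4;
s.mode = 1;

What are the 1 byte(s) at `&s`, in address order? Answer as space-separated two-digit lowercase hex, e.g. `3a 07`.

c1

type:1 = 1 → 0x1 << 7 → word 0x80
bank:3 = 4 → 0x4 << 4 → word 0xc0
mode:4 = 1 → 0x1 << 0 → word 0xc1
word = 0xc1 → big-endian bytes:
  [0]=0xc1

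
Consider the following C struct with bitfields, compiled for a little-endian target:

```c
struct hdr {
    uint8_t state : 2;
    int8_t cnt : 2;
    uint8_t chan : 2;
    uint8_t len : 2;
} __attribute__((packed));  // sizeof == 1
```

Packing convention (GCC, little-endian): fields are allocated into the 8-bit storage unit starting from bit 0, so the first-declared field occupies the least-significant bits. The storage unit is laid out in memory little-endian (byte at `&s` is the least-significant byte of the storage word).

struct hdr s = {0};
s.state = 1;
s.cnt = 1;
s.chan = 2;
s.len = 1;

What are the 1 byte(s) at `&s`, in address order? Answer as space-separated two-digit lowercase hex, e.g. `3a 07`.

[0+:2] state=1 & 0x3 = 0x1; word=0x01
[2+:2] cnt=1 & 0x3 = 0x1; word=0x05
[4+:2] chan=2 & 0x3 = 0x2; word=0x25
[6+:2] len=1 & 0x3 = 0x1; word=0x65
word = 0x65 → little-endian bytes:
  [0]=0x65

65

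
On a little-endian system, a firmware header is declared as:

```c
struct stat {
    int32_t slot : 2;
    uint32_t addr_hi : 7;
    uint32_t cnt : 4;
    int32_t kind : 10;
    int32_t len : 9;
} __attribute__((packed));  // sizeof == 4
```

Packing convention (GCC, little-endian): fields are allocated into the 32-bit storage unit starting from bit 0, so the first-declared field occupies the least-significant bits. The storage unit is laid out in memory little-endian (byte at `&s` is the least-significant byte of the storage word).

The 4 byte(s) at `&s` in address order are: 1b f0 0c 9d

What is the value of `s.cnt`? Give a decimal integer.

[0]=0x1b [1]=0xf0 [2]=0x0c [3]=0x9d (little-endian) → word 0x9d0cf01b
slot [0+:2] = (word>>0) & 0x3 = 3
addr_hi [2+:7] = (word>>2) & 0x7f = 6
cnt [9+:4] = (word>>9) & 0xf = 8  ←
kind [13+:10] = (word>>13) & 0x3ff = 103
len [23+:9] = (word>>23) & 0x1ff = 314

8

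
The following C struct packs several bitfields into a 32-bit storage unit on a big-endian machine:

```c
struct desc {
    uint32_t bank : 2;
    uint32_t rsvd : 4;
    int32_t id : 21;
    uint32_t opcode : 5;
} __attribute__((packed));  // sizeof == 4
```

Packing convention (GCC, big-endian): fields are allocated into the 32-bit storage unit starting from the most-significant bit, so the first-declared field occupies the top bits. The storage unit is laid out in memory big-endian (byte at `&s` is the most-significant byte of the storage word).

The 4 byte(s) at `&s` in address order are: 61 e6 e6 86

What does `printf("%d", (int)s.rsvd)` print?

[0]=0x61 [1]=0xe6 [2]=0xe6 [3]=0x86 (big-endian) → word 0x61e6e686
bank:2 @ bit 30 → (0x61e6e686>>30)&0x3 = 0x1
rsvd:4 @ bit 26 → (0x61e6e686>>26)&0xf = 0x8  ←
id:21 @ bit 5 → (0x61e6e686>>5)&0x1fffff = 0xf3734
opcode:5 @ bit 0 → (0x61e6e686>>0)&0x1f = 0x6

8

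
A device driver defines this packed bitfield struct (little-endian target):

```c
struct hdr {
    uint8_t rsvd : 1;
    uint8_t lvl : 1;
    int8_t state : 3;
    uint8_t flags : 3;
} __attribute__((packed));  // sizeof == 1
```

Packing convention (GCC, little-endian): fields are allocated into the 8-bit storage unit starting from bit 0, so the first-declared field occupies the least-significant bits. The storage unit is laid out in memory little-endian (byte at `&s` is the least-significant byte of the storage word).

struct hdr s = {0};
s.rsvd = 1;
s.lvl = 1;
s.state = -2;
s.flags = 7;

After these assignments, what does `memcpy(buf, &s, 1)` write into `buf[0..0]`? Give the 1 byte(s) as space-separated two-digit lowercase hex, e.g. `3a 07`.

rsvd (1b) val=1 bits=0x1 at bit 0: 0x01
lvl (1b) val=1 bits=0x1 at bit 1: 0x03
state (3b) val=-2 bits=0x6 at bit 2: 0x1b
flags (3b) val=7 bits=0x7 at bit 5: 0xfb
word = 0xfb → little-endian bytes:
  [0]=0xfb

fb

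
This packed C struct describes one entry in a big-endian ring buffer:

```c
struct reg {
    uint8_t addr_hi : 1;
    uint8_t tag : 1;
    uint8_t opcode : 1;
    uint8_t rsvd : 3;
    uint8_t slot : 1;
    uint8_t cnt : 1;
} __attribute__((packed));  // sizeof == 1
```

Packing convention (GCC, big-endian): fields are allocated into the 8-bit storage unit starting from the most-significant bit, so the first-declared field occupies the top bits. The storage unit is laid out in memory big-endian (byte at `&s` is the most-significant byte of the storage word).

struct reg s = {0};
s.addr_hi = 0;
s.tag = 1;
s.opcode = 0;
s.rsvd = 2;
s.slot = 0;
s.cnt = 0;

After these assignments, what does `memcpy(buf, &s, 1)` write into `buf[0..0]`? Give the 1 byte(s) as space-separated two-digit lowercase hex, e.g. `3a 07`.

48

[7+:1] addr_hi=0 & 0x1 = 0x0; word=0x00
[6+:1] tag=1 & 0x1 = 0x1; word=0x40
[5+:1] opcode=0 & 0x1 = 0x0; word=0x40
[2+:3] rsvd=2 & 0x7 = 0x2; word=0x48
[1+:1] slot=0 & 0x1 = 0x0; word=0x48
[0+:1] cnt=0 & 0x1 = 0x0; word=0x48
word = 0x48 → big-endian bytes:
  [0]=0x48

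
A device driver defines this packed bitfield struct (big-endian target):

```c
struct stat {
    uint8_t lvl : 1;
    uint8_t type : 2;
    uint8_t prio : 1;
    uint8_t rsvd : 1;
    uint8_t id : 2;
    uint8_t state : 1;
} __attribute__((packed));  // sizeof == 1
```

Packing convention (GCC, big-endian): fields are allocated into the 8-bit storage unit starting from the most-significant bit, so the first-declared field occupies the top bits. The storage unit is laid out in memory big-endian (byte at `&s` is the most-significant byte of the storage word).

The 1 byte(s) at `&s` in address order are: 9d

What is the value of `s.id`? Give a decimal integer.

2

[0]=0x9d (big-endian) → word 0x9d
lvl [7+:1] = (word>>7) & 0x1 = 1
type [5+:2] = (word>>5) & 0x3 = 0
prio [4+:1] = (word>>4) & 0x1 = 1
rsvd [3+:1] = (word>>3) & 0x1 = 1
id [1+:2] = (word>>1) & 0x3 = 2  ←
state [0+:1] = (word>>0) & 0x1 = 1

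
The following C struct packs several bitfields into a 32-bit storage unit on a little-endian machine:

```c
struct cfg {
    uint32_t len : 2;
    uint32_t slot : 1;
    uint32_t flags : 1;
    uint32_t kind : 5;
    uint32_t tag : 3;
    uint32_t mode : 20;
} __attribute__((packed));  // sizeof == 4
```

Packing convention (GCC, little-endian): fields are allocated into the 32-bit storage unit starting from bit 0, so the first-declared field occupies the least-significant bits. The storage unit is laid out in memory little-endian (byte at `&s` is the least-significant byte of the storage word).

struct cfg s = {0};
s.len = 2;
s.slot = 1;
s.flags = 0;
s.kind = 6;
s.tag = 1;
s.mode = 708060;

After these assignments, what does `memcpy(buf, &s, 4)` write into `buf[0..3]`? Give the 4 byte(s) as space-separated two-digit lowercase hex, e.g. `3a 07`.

66 c2 dd ac

[0+:2] len=2 & 0x3 = 0x2; word=0x00000002
[2+:1] slot=1 & 0x1 = 0x1; word=0x00000006
[3+:1] flags=0 & 0x1 = 0x0; word=0x00000006
[4+:5] kind=6 & 0x1f = 0x6; word=0x00000066
[9+:3] tag=1 & 0x7 = 0x1; word=0x00000266
[12+:20] mode=708060 & 0xfffff = 0xacddc; word=0xacddc266
word = 0xacddc266 → little-endian bytes:
  [0]=0x66  [1]=0xc2  [2]=0xdd  [3]=0xac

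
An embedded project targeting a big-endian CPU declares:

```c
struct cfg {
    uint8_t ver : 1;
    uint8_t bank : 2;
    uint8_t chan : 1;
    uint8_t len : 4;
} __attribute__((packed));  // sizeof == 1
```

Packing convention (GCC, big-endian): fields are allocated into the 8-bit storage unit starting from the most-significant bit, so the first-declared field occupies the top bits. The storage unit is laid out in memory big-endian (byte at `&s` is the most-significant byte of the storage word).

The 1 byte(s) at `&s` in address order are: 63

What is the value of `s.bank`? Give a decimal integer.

[0]=0x63 (big-endian) → word 0x63
ver:1 @ bit 7 → (0x63>>7)&0x1 = 0x0
bank:2 @ bit 5 → (0x63>>5)&0x3 = 0x3  ←
chan:1 @ bit 4 → (0x63>>4)&0x1 = 0x0
len:4 @ bit 0 → (0x63>>0)&0xf = 0x3

3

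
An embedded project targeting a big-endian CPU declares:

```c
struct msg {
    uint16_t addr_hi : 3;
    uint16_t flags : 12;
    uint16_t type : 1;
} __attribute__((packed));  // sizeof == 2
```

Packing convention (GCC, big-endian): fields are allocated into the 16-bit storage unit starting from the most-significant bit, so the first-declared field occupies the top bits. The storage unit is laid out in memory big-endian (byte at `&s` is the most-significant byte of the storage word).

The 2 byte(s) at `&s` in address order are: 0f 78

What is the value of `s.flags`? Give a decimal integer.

1980

[0]=0x0f [1]=0x78 (big-endian) → word 0x0f78
addr_hi:3 @ bit 13 → (0x0f78>>13)&0x7 = 0x0
flags:12 @ bit 1 → (0x0f78>>1)&0xfff = 0x7bc  ←
type:1 @ bit 0 → (0x0f78>>0)&0x1 = 0x0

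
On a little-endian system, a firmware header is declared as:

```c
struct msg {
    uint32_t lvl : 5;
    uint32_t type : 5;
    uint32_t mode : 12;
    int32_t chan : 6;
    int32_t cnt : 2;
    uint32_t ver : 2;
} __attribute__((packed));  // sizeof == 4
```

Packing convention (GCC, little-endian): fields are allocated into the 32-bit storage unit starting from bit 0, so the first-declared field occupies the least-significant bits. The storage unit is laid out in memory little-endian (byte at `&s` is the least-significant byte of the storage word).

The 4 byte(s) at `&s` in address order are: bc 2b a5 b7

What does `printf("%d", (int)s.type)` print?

29

[0]=0xbc [1]=0x2b [2]=0xa5 [3]=0xb7 (little-endian) → word 0xb7a52bbc
lvl [0+:5] = (word>>0) & 0x1f = 28
type [5+:5] = (word>>5) & 0x1f = 29  ←
mode [10+:12] = (word>>10) & 0xfff = 2378
chan [22+:6] = (word>>22) & 0x3f = 30
cnt [28+:2] = (word>>28) & 0x3 = 3
ver [30+:2] = (word>>30) & 0x3 = 2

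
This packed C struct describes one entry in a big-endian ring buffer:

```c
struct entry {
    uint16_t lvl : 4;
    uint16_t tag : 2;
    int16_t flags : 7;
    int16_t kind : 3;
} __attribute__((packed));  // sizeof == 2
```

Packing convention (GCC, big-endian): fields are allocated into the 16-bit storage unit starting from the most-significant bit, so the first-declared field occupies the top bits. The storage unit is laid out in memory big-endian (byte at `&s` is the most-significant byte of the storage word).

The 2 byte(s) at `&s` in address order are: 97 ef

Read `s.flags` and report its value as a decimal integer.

[0]=0x97 [1]=0xef (big-endian) → word 0x97ef
lvl [12+:4] = (word>>12) & 0xf = 9
tag [10+:2] = (word>>10) & 0x3 = 1
flags [3+:7] = (word>>3) & 0x7f = 125  ←
kind [0+:3] = (word>>0) & 0x7 = 7
flags signed 7b, MSB=1: 125 - 128 = -3

-3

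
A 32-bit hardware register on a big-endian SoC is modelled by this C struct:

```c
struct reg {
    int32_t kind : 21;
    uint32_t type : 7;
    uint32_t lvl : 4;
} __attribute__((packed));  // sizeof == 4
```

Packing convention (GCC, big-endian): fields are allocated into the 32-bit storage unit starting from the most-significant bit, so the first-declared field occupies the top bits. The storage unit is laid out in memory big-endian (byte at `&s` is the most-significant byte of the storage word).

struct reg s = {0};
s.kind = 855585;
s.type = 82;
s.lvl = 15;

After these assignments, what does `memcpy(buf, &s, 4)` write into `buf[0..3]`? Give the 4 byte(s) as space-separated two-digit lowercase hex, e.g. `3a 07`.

68 71 0d 2f

kind (21b) val=855585 bits=0xd0e21 at bit 11: 0x68710800
type (7b) val=82 bits=0x52 at bit 4: 0x68710d20
lvl (4b) val=15 bits=0xf at bit 0: 0x68710d2f
word = 0x68710d2f → big-endian bytes:
  [0]=0x68  [1]=0x71  [2]=0x0d  [3]=0x2f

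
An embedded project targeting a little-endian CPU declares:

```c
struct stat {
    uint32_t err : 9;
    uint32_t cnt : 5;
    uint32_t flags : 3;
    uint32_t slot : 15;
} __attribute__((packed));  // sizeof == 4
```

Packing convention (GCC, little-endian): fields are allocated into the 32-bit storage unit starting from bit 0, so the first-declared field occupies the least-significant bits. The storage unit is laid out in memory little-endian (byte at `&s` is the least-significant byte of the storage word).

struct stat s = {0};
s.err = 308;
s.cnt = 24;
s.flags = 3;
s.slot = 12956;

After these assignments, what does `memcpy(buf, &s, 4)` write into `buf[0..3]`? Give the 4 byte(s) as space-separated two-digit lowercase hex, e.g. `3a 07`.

[0+:9] err=308 & 0x1ff = 0x134; word=0x00000134
[9+:5] cnt=24 & 0x1f = 0x18; word=0x00003134
[14+:3] flags=3 & 0x7 = 0x3; word=0x0000f134
[17+:15] slot=12956 & 0x7fff = 0x329c; word=0x6538f134
word = 0x6538f134 → little-endian bytes:
  [0]=0x34  [1]=0xf1  [2]=0x38  [3]=0x65

34 f1 38 65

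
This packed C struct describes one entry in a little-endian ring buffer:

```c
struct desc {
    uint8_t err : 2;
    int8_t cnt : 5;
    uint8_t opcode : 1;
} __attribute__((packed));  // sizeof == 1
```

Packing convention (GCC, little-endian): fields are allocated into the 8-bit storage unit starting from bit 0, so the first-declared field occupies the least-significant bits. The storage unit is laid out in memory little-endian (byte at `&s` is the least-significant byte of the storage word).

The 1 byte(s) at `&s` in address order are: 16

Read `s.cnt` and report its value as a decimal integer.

5

[0]=0x16 (little-endian) → word 0x16
err [0+:2] = (word>>0) & 0x3 = 2
cnt [2+:5] = (word>>2) & 0x1f = 5  ←
opcode [7+:1] = (word>>7) & 0x1 = 0
cnt signed 5b, MSB=0: value = 5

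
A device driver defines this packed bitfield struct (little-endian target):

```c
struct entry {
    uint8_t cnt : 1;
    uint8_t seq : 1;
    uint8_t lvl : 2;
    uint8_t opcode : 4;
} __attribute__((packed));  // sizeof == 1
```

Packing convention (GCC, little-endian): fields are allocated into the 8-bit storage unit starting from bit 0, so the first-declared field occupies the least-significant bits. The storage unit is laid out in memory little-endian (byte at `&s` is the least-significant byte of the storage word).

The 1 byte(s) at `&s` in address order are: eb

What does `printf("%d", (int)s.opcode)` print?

[0]=0xeb (little-endian) → word 0xeb
cnt [0+:1] = (word>>0) & 0x1 = 1
seq [1+:1] = (word>>1) & 0x1 = 1
lvl [2+:2] = (word>>2) & 0x3 = 2
opcode [4+:4] = (word>>4) & 0xf = 14  ←

14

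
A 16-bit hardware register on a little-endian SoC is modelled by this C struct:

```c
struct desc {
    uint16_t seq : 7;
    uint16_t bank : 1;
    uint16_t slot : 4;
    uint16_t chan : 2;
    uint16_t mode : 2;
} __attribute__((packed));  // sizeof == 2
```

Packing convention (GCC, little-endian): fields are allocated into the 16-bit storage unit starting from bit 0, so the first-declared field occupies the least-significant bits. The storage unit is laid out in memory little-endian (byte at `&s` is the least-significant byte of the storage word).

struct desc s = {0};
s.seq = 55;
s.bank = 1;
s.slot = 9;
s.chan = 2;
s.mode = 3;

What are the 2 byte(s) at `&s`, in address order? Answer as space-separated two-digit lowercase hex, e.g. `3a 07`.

b7 e9

[0+:7] seq=55 & 0x7f = 0x37; word=0x0037
[7+:1] bank=1 & 0x1 = 0x1; word=0x00b7
[8+:4] slot=9 & 0xf = 0x9; word=0x09b7
[12+:2] chan=2 & 0x3 = 0x2; word=0x29b7
[14+:2] mode=3 & 0x3 = 0x3; word=0xe9b7
word = 0xe9b7 → little-endian bytes:
  [0]=0xb7  [1]=0xe9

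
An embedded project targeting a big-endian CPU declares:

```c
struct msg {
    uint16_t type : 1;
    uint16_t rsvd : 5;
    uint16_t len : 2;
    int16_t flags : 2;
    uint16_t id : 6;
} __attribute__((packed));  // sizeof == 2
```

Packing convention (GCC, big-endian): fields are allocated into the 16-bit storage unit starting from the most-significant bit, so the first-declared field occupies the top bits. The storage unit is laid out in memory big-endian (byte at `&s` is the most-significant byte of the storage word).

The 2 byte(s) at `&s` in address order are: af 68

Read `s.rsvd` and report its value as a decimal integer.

[0]=0xaf [1]=0x68 (big-endian) → word 0xaf68
type:1 @ bit 15 → (0xaf68>>15)&0x1 = 0x1
rsvd:5 @ bit 10 → (0xaf68>>10)&0x1f = 0xb  ←
len:2 @ bit 8 → (0xaf68>>8)&0x3 = 0x3
flags:2 @ bit 6 → (0xaf68>>6)&0x3 = 0x1
id:6 @ bit 0 → (0xaf68>>0)&0x3f = 0x28

11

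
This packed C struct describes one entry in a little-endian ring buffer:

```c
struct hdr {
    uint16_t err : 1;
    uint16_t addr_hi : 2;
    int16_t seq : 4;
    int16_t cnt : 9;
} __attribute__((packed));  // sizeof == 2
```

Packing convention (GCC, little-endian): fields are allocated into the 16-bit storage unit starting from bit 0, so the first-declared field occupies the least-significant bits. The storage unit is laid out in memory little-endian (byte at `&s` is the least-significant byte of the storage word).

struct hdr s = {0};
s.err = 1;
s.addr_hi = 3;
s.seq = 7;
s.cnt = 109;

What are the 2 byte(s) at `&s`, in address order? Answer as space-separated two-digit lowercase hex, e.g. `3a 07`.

err (1b) val=1 bits=0x1 at bit 0: 0x0001
addr_hi (2b) val=3 bits=0x3 at bit 1: 0x0007
seq (4b) val=7 bits=0x7 at bit 3: 0x003f
cnt (9b) val=109 bits=0x6d at bit 7: 0x36bf
word = 0x36bf → little-endian bytes:
  [0]=0xbf  [1]=0x36

bf 36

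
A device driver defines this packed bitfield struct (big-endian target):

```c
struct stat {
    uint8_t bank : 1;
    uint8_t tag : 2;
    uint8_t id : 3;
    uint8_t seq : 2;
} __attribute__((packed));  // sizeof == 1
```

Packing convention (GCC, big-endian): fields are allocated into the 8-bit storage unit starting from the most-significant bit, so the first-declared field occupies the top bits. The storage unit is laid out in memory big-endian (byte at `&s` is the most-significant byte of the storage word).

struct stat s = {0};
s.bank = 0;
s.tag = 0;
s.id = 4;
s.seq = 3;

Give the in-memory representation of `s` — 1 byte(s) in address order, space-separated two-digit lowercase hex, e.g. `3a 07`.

bank:1 = 0 → 0x0 << 7 → word 0x00
tag:2 = 0 → 0x0 << 5 → word 0x00
id:3 = 4 → 0x4 << 2 → word 0x10
seq:2 = 3 → 0x3 << 0 → word 0x13
word = 0x13 → big-endian bytes:
  [0]=0x13

13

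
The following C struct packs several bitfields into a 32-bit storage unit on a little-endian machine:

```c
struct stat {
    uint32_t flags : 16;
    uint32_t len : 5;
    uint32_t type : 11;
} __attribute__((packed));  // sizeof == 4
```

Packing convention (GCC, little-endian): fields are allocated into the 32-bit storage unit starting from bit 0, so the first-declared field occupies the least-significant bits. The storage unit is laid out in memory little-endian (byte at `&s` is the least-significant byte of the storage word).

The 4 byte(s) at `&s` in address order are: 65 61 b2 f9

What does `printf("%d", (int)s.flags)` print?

24933

[0]=0x65 [1]=0x61 [2]=0xb2 [3]=0xf9 (little-endian) → word 0xf9b26165
flags [0+:16] = (word>>0) & 0xffff = 24933  ←
len [16+:5] = (word>>16) & 0x1f = 18
type [21+:11] = (word>>21) & 0x7ff = 1997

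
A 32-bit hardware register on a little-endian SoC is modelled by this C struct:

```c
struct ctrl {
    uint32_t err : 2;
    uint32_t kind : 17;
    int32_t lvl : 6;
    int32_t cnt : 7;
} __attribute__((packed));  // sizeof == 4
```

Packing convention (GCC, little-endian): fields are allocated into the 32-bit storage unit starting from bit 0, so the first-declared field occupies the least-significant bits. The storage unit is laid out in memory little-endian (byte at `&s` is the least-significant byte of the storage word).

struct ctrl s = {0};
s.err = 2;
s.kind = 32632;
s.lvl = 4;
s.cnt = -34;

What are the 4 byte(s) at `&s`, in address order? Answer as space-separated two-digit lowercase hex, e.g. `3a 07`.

e2 fd 21 bc

err:2 = 2 → 0x2 << 0 → word 0x00000002
kind:17 = 32632 → 0x7f78 << 2 → word 0x0001fde2
lvl:6 = 4 → 0x4 << 19 → word 0x0021fde2
cnt:7 = -34 → 0x5e << 25 → word 0xbc21fde2
word = 0xbc21fde2 → little-endian bytes:
  [0]=0xe2  [1]=0xfd  [2]=0x21  [3]=0xbc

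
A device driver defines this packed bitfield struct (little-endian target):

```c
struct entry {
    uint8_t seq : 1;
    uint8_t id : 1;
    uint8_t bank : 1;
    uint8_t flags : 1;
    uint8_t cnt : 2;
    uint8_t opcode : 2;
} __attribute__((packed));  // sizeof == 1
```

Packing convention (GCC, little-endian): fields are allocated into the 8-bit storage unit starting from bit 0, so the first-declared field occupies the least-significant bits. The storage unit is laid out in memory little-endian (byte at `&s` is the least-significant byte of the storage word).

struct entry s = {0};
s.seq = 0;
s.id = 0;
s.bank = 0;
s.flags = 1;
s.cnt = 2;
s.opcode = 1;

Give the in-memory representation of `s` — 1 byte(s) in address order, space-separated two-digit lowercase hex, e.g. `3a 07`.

68

[0+:1] seq=0 & 0x1 = 0x0; word=0x00
[1+:1] id=0 & 0x1 = 0x0; word=0x00
[2+:1] bank=0 & 0x1 = 0x0; word=0x00
[3+:1] flags=1 & 0x1 = 0x1; word=0x08
[4+:2] cnt=2 & 0x3 = 0x2; word=0x28
[6+:2] opcode=1 & 0x3 = 0x1; word=0x68
word = 0x68 → little-endian bytes:
  [0]=0x68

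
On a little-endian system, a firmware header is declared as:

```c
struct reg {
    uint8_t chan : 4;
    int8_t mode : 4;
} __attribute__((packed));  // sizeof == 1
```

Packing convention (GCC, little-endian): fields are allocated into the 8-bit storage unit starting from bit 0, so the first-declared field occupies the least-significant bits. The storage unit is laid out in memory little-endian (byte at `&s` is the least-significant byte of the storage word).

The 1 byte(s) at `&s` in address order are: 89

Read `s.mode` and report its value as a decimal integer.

[0]=0x89 (little-endian) → word 0x89
chan:4 @ bit 0 → (0x89>>0)&0xf = 0x9
mode:4 @ bit 4 → (0x89>>4)&0xf = 0x8  ←
mode signed 4b, MSB=1: 8 - 16 = -8

-8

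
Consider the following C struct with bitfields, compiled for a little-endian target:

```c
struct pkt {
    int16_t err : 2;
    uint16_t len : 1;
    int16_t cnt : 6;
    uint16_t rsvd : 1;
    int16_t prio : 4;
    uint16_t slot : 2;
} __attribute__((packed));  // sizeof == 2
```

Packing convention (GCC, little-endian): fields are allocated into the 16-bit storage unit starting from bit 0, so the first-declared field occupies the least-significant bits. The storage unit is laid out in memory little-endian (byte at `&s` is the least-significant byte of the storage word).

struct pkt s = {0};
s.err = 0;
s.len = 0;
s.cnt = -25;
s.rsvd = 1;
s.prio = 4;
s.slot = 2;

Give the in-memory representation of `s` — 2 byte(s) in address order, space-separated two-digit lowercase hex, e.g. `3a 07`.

38 93

err (2b) val=0 bits=0x0 at bit 0: 0x0000
len (1b) val=0 bits=0x0 at bit 2: 0x0000
cnt (6b) val=-25 bits=0x27 at bit 3: 0x0138
rsvd (1b) val=1 bits=0x1 at bit 9: 0x0338
prio (4b) val=4 bits=0x4 at bit 10: 0x1338
slot (2b) val=2 bits=0x2 at bit 14: 0x9338
word = 0x9338 → little-endian bytes:
  [0]=0x38  [1]=0x93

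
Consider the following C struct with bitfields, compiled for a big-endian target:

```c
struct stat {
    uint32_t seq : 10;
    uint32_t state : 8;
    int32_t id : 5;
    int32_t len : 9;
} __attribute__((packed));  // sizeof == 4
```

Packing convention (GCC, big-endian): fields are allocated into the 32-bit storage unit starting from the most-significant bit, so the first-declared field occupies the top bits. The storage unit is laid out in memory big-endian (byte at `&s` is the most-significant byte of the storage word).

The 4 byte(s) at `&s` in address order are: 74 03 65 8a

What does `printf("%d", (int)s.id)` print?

[0]=0x74 [1]=0x03 [2]=0x65 [3]=0x8a (big-endian) → word 0x7403658a
seq:10 @ bit 22 → (0x7403658a>>22)&0x3ff = 0x1d0
state:8 @ bit 14 → (0x7403658a>>14)&0xff = 0xd
id:5 @ bit 9 → (0x7403658a>>9)&0x1f = 0x12  ←
len:9 @ bit 0 → (0x7403658a>>0)&0x1ff = 0x18a
id signed 5b, MSB=1: 18 - 32 = -14

-14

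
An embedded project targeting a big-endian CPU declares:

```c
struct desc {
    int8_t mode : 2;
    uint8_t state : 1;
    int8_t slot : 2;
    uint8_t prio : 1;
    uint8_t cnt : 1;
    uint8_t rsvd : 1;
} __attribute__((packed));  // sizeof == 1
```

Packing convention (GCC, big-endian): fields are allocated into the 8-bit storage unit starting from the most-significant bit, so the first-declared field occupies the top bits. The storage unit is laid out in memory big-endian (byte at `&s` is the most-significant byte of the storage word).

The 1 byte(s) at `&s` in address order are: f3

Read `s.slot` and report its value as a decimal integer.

-2

[0]=0xf3 (big-endian) → word 0xf3
mode [6+:2] = (word>>6) & 0x3 = 3
state [5+:1] = (word>>5) & 0x1 = 1
slot [3+:2] = (word>>3) & 0x3 = 2  ←
prio [2+:1] = (word>>2) & 0x1 = 0
cnt [1+:1] = (word>>1) & 0x1 = 1
rsvd [0+:1] = (word>>0) & 0x1 = 1
slot signed 2b, MSB=1: 2 - 4 = -2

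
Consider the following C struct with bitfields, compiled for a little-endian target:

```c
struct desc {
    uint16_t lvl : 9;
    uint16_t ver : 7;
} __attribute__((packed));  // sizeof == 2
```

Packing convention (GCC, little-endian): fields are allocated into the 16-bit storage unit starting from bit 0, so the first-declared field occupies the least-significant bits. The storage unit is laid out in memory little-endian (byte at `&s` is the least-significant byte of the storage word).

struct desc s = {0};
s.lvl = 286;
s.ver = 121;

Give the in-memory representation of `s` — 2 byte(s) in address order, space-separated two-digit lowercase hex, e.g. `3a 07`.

lvl (9b) val=286 bits=0x11e at bit 0: 0x011e
ver (7b) val=121 bits=0x79 at bit 9: 0xf31e
word = 0xf31e → little-endian bytes:
  [0]=0x1e  [1]=0xf3

1e f3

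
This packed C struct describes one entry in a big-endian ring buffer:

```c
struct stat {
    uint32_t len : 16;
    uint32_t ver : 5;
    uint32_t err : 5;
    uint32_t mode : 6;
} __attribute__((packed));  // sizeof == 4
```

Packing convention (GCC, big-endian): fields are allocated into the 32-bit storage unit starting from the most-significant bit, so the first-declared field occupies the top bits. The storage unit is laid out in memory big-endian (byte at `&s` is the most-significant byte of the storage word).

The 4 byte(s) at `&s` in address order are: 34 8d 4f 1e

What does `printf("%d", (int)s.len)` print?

[0]=0x34 [1]=0x8d [2]=0x4f [3]=0x1e (big-endian) → word 0x348d4f1e
len:16 @ bit 16 → (0x348d4f1e>>16)&0xffff = 0x348d  ←
ver:5 @ bit 11 → (0x348d4f1e>>11)&0x1f = 0x9
err:5 @ bit 6 → (0x348d4f1e>>6)&0x1f = 0x1c
mode:6 @ bit 0 → (0x348d4f1e>>0)&0x3f = 0x1e

13453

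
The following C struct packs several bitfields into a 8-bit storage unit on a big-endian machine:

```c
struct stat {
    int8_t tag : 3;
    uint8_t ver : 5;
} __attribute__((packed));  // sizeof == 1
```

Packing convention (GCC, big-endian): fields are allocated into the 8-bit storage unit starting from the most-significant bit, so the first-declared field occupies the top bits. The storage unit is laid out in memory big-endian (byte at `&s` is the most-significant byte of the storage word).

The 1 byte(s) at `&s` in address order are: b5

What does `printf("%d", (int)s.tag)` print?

-3

[0]=0xb5 (big-endian) → word 0xb5
tag:3 @ bit 5 → (0xb5>>5)&0x7 = 0x5  ←
ver:5 @ bit 0 → (0xb5>>0)&0x1f = 0x15
tag signed 3b, MSB=1: 5 - 8 = -3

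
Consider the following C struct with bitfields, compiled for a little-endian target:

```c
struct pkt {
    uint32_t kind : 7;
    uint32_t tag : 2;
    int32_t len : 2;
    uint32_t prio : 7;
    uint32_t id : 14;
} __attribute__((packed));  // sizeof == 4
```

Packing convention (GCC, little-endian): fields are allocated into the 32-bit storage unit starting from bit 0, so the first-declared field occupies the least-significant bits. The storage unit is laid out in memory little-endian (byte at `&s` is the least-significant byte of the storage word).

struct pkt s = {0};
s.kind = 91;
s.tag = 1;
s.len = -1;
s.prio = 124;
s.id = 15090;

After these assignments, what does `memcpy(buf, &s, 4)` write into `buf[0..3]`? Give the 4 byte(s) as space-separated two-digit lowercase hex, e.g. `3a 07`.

db e6 cb eb

kind (7b) val=91 bits=0x5b at bit 0: 0x0000005b
tag (2b) val=1 bits=0x1 at bit 7: 0x000000db
len (2b) val=-1 bits=0x3 at bit 9: 0x000006db
prio (7b) val=124 bits=0x7c at bit 11: 0x0003e6db
id (14b) val=15090 bits=0x3af2 at bit 18: 0xebcbe6db
word = 0xebcbe6db → little-endian bytes:
  [0]=0xdb  [1]=0xe6  [2]=0xcb  [3]=0xeb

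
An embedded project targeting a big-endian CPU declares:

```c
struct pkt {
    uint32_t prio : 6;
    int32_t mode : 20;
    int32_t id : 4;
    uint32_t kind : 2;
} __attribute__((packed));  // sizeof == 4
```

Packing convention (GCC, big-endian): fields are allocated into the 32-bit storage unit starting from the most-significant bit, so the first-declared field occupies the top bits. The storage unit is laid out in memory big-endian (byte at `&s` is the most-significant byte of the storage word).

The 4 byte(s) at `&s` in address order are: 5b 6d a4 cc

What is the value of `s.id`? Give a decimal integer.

[0]=0x5b [1]=0x6d [2]=0xa4 [3]=0xcc (big-endian) → word 0x5b6da4cc
prio:6 @ bit 26 → (0x5b6da4cc>>26)&0x3f = 0x16
mode:20 @ bit 6 → (0x5b6da4cc>>6)&0xfffff = 0xdb693
id:4 @ bit 2 → (0x5b6da4cc>>2)&0xf = 0x3  ←
kind:2 @ bit 0 → (0x5b6da4cc>>0)&0x3 = 0x0
id signed 4b, MSB=0: value = 3

3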